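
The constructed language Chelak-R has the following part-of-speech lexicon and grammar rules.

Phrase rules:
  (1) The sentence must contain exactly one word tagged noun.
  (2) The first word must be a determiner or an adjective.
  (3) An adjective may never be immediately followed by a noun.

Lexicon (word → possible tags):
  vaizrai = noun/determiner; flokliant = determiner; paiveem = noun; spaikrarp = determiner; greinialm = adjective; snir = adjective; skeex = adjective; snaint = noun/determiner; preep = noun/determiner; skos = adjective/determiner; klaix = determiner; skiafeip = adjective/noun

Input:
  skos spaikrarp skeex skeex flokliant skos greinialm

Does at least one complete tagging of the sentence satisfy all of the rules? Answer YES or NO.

NO

Candidates per position — 1:skos {adjective,determiner}; 2:spaikrarp {determiner}; 3:skeex {adjective}; 4:skeex {adjective}; 5:flokliant {determiner}; 6:skos {adjective,determiner}; 7:greinialm {adjective}.
Rule 1 cannot be satisfied by any choice of tags from the lexicon.
So there is no consistent tagging.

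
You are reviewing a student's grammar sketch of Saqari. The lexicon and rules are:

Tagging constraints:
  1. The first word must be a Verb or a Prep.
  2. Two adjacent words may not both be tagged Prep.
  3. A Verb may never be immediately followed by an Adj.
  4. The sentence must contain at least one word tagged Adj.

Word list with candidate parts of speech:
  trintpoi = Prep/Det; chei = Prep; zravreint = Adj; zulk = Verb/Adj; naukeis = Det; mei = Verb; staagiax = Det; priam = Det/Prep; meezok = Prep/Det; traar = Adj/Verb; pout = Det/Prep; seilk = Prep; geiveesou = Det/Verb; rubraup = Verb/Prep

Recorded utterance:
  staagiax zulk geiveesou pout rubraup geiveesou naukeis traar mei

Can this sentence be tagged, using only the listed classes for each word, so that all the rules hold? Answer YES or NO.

NO

Candidates per position — 1:staagiax {Det}; 2:zulk {Verb,Adj}; 3:geiveesou {Det,Verb}; 4:pout {Det,Prep}; 5:rubraup {Verb,Prep}; 6:geiveesou {Det,Verb}; 7:naukeis {Det}; 8:traar {Adj,Verb}; 9:mei {Verb}.
Rule 1 cannot be satisfied by any choice of tags from the lexicon.
So there is no consistent tagging.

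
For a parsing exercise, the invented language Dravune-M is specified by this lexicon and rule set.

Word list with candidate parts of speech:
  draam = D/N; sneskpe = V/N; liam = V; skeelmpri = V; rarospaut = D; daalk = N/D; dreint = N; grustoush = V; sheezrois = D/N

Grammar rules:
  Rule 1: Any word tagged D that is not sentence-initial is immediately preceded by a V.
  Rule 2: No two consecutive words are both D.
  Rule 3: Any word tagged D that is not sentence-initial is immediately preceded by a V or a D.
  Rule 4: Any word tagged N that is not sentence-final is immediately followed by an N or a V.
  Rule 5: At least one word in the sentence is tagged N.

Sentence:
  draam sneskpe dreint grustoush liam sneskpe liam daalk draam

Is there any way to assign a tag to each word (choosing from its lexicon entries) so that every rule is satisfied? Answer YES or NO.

Candidates per position — 1:draam {D,N}; 2:sneskpe {V,N}; 3:dreint {N}; 4:grustoush {V}; 5:liam {V}; 6:sneskpe {V,N}; 7:liam {V}; 8:daalk {N,D}; 9:draam {D,N}.
One satisfying assignment: N V N V V V V D N.
Check: rule 1 holds; rule 2 holds; rule 3 holds; rule 4 holds; rule 5 holds.

YES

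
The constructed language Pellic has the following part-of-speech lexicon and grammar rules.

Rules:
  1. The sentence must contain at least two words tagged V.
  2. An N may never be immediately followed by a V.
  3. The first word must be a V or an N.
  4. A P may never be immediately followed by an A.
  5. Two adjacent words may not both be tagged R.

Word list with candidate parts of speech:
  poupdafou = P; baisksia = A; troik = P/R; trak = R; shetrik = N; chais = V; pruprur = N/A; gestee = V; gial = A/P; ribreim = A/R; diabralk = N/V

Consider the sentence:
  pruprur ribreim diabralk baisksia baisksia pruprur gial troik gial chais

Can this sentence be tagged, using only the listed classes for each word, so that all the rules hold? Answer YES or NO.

Candidates per position — 1:pruprur {N,A}; 2:ribreim {A,R}; 3:diabralk {N,V}; 4:baisksia {A}; 5:baisksia {A}; 6:pruprur {N,A}; 7:gial {A,P}; 8:troik {P,R}; 9:gial {A,P}; 10:chais {V}.
One satisfying assignment: N R V A A N P P P V.
Checking: rule 1 ok; rule 2 ok; rule 3 ok; rule 4 ok; rule 5 ok.

YES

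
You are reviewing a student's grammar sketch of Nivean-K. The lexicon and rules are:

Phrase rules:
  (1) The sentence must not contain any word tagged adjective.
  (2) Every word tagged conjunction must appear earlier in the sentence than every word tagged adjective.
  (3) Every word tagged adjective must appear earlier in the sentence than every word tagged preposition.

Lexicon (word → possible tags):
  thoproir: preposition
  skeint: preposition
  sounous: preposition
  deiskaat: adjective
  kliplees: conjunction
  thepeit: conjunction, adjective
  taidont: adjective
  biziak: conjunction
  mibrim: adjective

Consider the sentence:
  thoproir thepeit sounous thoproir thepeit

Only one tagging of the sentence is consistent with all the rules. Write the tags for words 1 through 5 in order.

Candidates per position — 1:thoproir {preposition}; 2:thepeit {conjunction,adjective}; 3:sounous {preposition}; 4:thoproir {preposition}; 5:thepeit {conjunction,adjective}.
Word 2 cannot be adjective — rule 1 would then fail for every completion. It is conjunction.
Word 5 cannot be adjective — rule 1 would then fail for every completion. It is conjunction.
The only consistent sequence is: preposition conjunction preposition preposition conjunction.
Check: rule 1 holds; rule 2 holds; rule 3 holds.

preposition conjunction preposition preposition conjunction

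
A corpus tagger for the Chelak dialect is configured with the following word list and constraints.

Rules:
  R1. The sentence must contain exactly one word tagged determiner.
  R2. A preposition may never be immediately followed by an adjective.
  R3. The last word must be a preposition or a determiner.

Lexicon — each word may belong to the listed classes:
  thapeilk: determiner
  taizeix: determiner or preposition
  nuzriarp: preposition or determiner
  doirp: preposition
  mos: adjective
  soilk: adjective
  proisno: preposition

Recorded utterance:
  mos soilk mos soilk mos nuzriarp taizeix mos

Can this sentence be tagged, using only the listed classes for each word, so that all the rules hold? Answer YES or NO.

NO

Candidates per position — 1:mos {adjective}; 2:soilk {adjective}; 3:mos {adjective}; 4:soilk {adjective}; 5:mos {adjective}; 6:nuzriarp {preposition,determiner}; 7:taizeix {determiner,preposition}; 8:mos {adjective}.
Rule 3 cannot be satisfied by any choice of tags from the lexicon.
So there is no consistent tagging.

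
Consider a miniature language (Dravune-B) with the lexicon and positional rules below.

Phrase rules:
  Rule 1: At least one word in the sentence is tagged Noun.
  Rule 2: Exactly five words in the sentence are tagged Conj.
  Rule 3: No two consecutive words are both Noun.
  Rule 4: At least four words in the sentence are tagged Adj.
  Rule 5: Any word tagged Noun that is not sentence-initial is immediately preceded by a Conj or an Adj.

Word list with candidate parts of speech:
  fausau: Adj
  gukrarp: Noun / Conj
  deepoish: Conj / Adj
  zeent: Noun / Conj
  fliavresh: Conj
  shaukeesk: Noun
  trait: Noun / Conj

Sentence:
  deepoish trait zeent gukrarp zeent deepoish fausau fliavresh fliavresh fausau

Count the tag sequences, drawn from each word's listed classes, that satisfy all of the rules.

4

Candidates per position — 1:deepoish {Conj,Adj}; 2:trait {Noun,Conj}; 3:zeent {Noun,Conj}; 4:gukrarp {Noun,Conj}; 5:zeent {Noun,Conj}; 6:deepoish {Conj,Adj}; 7:fausau {Adj}; 8:fliavresh {Conj}; 9:fliavresh {Conj}; 10:fausau {Adj}.
There are 64 candidate sequences in total.
The sequences that satisfy every rule: Adj Noun Conj Conj Conj Adj Adj Conj Conj Adj; Adj Conj Noun Conj Conj Adj Adj Conj Conj Adj; Adj Conj Conj Noun Conj Adj Adj Conj Conj Adj; Adj Conj Conj Conj Noun Adj Adj Conj Conj Adj.
Count = 4.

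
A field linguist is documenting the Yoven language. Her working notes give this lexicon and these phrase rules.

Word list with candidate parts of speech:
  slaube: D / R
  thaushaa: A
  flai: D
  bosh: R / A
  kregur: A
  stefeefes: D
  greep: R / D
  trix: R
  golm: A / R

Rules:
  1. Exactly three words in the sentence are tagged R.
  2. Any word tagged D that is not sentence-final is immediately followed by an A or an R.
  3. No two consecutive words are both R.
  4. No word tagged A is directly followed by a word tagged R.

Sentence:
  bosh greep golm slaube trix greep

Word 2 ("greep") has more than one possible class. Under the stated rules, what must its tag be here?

D

Candidates per position — 1:bosh {R,A}; 2:greep {R,D}; 3:golm {A,R}; 4:slaube {D,R}; 5:trix {R}; 6:greep {R,D}.
If word 4 were R, no tagging could satisfy rule 3; so word 4 is D.
If word 6 were R, no tagging could satisfy rule 3; so word 6 is D.
Position 2: the remaining choice is settled jointly with positions 1, 3 — only D at position 2 is part of a tagging that satisfies every rule.
That leaves exactly one tagging: R D R D R D.
Check: rule 1 satisfied; rule 2 satisfied; rule 3 satisfied; rule 4 satisfied.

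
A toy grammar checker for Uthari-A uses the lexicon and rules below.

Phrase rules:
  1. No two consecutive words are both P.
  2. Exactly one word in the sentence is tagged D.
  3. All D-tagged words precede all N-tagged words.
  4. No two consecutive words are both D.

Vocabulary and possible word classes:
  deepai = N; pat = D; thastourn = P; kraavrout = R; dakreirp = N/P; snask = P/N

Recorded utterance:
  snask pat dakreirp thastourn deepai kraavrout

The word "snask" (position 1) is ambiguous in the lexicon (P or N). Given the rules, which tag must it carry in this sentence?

P

Candidates per position — 1:snask {P,N}; 2:pat {D}; 3:dakreirp {N,P}; 4:thastourn {P}; 5:deepai {N}; 6:kraavrout {R}.
Word 1 cannot be N — rule 3 would then fail for every completion. It is P.
Word 3 cannot be P — rule 1 would then fail for every completion. It is N.
That leaves exactly one tagging: P D N P N R.
Checking: rule 1 ✓; rule 2 ✓; rule 3 ✓; rule 4 ✓.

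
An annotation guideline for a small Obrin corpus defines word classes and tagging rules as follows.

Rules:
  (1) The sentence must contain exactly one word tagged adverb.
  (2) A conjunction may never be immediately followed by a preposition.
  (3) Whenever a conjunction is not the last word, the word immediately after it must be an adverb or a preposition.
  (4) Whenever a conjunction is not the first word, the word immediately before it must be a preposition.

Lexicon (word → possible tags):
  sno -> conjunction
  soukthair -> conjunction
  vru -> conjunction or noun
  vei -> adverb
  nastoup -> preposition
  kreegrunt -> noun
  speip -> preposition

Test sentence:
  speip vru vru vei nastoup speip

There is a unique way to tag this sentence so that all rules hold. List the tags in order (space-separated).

preposition noun noun adverb preposition preposition

Candidates per position — 1:speip {preposition}; 2:vru {conjunction,noun}; 3:vru {conjunction,noun}; 4:vei {adverb}; 5:nastoup {preposition}; 6:speip {preposition}.
At position 2, choosing conjunction makes rule 3 impossible to satisfy; hence noun.
At position 3, choosing conjunction makes rule 4 impossible to satisfy; hence noun.
So the tagging must be: preposition noun noun adverb preposition preposition.
Verifying each rule — rule 1 ✓; rule 2 ✓; rule 3 ✓; rule 4 ✓.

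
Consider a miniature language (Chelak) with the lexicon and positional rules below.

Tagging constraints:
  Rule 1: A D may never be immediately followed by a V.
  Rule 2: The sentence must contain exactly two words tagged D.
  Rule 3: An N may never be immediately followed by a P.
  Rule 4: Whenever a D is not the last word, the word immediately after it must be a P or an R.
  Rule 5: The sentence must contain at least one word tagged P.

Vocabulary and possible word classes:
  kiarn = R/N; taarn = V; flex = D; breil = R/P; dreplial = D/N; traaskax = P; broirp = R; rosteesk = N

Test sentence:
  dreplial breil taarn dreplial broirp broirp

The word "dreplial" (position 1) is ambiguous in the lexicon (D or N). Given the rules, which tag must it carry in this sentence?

Candidates per position — 1:dreplial {D,N}; 2:breil {R,P}; 3:taarn {V}; 4:dreplial {D,N}; 5:broirp {R}; 6:broirp {R}.
Position 1: tagging it N would leave rule 2 unsatisfiable, so it must be D.
Position 2: tagging it R would leave rule 5 unsatisfiable, so it must be P.
Position 4: tagging it N would leave rule 2 unsatisfiable, so it must be D.
The only consistent sequence is: D P V D R R.
Rule-by-rule: rule 1 satisfied; rule 2 satisfied; rule 3 satisfied; rule 4 satisfied; rule 5 satisfied.

D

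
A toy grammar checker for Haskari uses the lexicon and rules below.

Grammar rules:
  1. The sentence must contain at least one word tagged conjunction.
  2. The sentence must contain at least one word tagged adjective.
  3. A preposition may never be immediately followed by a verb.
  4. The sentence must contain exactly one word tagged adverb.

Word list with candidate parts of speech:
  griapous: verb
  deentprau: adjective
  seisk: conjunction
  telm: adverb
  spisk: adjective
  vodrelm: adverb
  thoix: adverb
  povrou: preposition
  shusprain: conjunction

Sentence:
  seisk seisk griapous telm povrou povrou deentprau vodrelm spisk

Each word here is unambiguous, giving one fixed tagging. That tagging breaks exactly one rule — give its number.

Fixed tagging: conjunction conjunction verb adverb preposition preposition adjective adverb adjective.
Rule check: R1 holds, R2 holds, R3 holds, R4 violated.
Only rule 4 fails.

4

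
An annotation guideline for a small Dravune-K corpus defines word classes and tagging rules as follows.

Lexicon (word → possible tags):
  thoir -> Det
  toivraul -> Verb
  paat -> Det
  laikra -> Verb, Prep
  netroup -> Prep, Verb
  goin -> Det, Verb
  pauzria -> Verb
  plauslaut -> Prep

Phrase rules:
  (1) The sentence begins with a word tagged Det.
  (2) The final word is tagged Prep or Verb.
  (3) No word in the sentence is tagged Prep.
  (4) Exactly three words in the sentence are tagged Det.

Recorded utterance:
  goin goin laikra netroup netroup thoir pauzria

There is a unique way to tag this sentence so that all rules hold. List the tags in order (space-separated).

Candidates per position — 1:goin {Det,Verb}; 2:goin {Det,Verb}; 3:laikra {Verb,Prep}; 4:netroup {Prep,Verb}; 5:netroup {Prep,Verb}; 6:thoir {Det}; 7:pauzria {Verb}.
Position 1: tagging it Verb would leave rule 1 unsatisfiable, so it must be Det.
Position 2: tagging it Verb would leave rule 4 unsatisfiable, so it must be Det.
Position 3: tagging it Prep would leave rule 3 unsatisfiable, so it must be Verb.
Position 4: tagging it Prep would leave rule 3 unsatisfiable, so it must be Verb.
Position 5: tagging it Prep would leave rule 3 unsatisfiable, so it must be Verb.
The only consistent sequence is: Det Det Verb Verb Verb Det Verb.
Check: rule 1 ✓; rule 2 ✓; rule 3 ✓; rule 4 ✓.

Det Det Verb Verb Verb Det Verb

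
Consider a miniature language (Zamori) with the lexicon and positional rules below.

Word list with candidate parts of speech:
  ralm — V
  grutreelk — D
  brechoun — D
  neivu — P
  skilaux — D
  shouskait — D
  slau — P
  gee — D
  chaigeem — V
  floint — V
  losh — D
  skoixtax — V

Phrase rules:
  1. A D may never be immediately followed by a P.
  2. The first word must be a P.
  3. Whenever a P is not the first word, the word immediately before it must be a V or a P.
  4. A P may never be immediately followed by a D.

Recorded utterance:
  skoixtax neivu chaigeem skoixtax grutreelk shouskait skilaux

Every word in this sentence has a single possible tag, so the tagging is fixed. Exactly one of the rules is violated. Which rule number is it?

Fixed tagging: V P V V D D D.
Checking each rule: R1 ✓, R2 ✗, R3 ✓, R4 ✓.
Only rule 2 fails.

2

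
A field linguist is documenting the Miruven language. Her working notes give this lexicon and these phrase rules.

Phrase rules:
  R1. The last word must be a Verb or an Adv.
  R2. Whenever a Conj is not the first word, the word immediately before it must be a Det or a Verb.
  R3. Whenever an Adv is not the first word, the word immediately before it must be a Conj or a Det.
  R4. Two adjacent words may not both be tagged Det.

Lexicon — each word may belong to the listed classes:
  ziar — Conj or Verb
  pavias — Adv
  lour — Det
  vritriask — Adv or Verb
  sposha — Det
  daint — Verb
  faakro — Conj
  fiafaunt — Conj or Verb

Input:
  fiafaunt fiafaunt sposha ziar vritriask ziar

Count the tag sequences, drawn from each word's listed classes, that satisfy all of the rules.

9

Candidates per position — 1:fiafaunt {Conj,Verb}; 2:fiafaunt {Conj,Verb}; 3:sposha {Det}; 4:ziar {Conj,Verb}; 5:vritriask {Adv,Verb}; 6:ziar {Conj,Verb}.
There are 32 candidate sequences in total.
Checking each against the rules leaves 9 sequences.
Count = 9.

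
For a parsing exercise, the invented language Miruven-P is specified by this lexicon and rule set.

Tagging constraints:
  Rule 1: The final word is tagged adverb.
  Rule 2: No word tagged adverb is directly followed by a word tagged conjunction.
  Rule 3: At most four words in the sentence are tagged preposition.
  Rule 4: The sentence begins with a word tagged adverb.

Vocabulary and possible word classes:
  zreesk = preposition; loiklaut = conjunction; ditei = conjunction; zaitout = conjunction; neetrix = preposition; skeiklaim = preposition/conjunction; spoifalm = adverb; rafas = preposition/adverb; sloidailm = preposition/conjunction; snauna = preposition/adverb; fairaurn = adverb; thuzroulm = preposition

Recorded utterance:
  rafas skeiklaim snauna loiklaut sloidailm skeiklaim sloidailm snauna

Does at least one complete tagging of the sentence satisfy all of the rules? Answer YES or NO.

YES

Candidates per position — 1:rafas {preposition,adverb}; 2:skeiklaim {preposition,conjunction}; 3:snauna {preposition,adverb}; 4:loiklaut {conjunction}; 5:sloidailm {preposition,conjunction}; 6:skeiklaim {preposition,conjunction}; 7:sloidailm {preposition,conjunction}; 8:snauna {preposition,adverb}.
One satisfying assignment: adverb preposition preposition conjunction conjunction conjunction preposition adverb.
Rule-by-rule: rule 1 ✓; rule 2 ✓; rule 3 ✓; rule 4 ✓.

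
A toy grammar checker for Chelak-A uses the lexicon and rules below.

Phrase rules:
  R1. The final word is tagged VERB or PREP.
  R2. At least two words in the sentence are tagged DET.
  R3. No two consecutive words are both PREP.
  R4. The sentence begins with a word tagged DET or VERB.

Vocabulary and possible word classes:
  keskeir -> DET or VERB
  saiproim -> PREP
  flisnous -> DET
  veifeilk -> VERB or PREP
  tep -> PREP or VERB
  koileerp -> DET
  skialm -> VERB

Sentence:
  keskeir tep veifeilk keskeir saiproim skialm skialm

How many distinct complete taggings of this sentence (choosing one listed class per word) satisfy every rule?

3

Candidates per position — 1:keskeir {DET,VERB}; 2:tep {PREP,VERB}; 3:veifeilk {VERB,PREP}; 4:keskeir {DET,VERB}; 5:saiproim {PREP}; 6:skialm {VERB}; 7:skialm {VERB}.
There are 16 candidate sequences in total.
The sequences that satisfy every rule: DET PREP VERB DET PREP VERB VERB; DET VERB VERB DET PREP VERB VERB; DET VERB PREP DET PREP VERB VERB.
Count = 3.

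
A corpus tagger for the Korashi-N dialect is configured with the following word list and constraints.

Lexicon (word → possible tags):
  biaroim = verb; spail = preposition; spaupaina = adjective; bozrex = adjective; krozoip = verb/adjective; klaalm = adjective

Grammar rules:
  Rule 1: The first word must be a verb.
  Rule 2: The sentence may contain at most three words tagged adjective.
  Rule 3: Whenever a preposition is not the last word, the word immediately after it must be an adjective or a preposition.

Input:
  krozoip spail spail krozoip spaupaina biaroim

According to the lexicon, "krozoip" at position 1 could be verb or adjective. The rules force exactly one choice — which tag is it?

Candidates per position — 1:krozoip {verb,adjective}; 2:spail {preposition}; 3:spail {preposition}; 4:krozoip {verb,adjective}; 5:spaupaina {adjective}; 6:biaroim {verb}.
Position 1: adjective is ruled out by rule 1; that leaves verb.
Position 4: verb is ruled out by rule 3; that leaves adjective.
So the tagging must be: verb preposition preposition adjective adjective verb.
Checking: rule 1 holds; rule 2 holds; rule 3 holds.

verb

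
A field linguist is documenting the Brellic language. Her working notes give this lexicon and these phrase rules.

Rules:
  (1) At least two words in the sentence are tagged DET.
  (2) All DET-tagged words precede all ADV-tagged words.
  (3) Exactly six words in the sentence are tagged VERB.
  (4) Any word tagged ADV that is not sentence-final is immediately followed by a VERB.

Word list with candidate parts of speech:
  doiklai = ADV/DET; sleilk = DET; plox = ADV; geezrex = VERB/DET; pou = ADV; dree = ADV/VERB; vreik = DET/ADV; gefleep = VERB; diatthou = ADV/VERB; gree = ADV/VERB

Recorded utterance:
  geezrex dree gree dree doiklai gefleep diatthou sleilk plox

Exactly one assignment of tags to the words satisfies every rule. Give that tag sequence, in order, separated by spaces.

VERB VERB VERB VERB DET VERB VERB DET ADV

Candidates per position — 1:geezrex {VERB,DET}; 2:dree {ADV,VERB}; 3:gree {ADV,VERB}; 4:dree {ADV,VERB}; 5:doiklai {ADV,DET}; 6:gefleep {VERB}; 7:diatthou {ADV,VERB}; 8:sleilk {DET}; 9:plox {ADV}.
If word 1 were DET, no tagging could satisfy rule 3; so word 1 is VERB.
If word 2 were ADV, no tagging could satisfy rule 2; so word 2 is VERB.
If word 3 were ADV, no tagging could satisfy rule 2; so word 3 is VERB.
If word 4 were ADV, no tagging could satisfy rule 2; so word 4 is VERB.
If word 5 were ADV, no tagging could satisfy rule 1; so word 5 is DET.
If word 7 were ADV, no tagging could satisfy rule 2; so word 7 is VERB.
The unique satisfying tagging is: VERB VERB VERB VERB DET VERB VERB DET ADV.
Check: rule 1 ✓; rule 2 ✓; rule 3 ✓; rule 4 ✓.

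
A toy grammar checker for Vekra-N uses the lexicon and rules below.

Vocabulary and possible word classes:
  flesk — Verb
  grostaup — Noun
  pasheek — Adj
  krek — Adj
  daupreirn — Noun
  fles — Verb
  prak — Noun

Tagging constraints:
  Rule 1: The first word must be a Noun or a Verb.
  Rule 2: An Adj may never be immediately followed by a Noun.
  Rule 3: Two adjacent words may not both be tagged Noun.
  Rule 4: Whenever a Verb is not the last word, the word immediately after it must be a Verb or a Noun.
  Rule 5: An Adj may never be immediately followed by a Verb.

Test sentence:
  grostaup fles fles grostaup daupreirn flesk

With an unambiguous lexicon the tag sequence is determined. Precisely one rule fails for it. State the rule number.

Fixed tagging: Noun Verb Verb Noun Noun Verb.
Rule check: R1 ✓, R2 ✓, R3 ✗, R4 ✓, R5 ✓.
Only rule 3 fails.

3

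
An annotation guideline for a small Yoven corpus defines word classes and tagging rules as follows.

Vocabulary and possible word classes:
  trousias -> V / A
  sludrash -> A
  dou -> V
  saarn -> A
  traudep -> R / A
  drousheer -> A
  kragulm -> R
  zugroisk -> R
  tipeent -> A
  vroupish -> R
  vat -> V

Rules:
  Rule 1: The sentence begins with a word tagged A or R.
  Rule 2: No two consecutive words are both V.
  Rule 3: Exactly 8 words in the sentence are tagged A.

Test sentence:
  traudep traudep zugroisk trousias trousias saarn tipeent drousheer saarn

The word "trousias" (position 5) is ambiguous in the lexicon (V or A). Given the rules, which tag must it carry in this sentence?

Candidates per position — 1:traudep {R,A}; 2:traudep {R,A}; 3:zugroisk {R}; 4:trousias {V,A}; 5:trousias {V,A}; 6:saarn {A}; 7:tipeent {A}; 8:drousheer {A}; 9:saarn {A}.
Position 1: tagging it R would leave rule 3 unsatisfiable, so it must be A.
Position 2: tagging it R would leave rule 3 unsatisfiable, so it must be A.
Position 4: tagging it V would leave rule 3 unsatisfiable, so it must be A.
Position 5: tagging it V would leave rule 3 unsatisfiable, so it must be A.
The only consistent sequence is: A A R A A A A A A.
Checking: rule 1 ok; rule 2 ok; rule 3 ok.

A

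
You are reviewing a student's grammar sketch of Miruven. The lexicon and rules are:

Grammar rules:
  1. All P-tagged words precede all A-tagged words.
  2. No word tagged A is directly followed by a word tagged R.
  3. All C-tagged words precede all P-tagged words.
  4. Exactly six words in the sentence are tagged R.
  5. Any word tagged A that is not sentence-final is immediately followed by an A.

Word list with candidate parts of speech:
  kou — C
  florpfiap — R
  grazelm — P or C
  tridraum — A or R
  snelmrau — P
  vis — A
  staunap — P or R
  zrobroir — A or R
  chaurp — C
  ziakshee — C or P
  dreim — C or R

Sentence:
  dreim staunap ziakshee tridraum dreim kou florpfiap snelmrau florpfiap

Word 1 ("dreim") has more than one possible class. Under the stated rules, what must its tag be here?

Candidates per position — 1:dreim {C,R}; 2:staunap {P,R}; 3:ziakshee {C,P}; 4:tridraum {A,R}; 5:dreim {C,R}; 6:kou {C}; 7:florpfiap {R}; 8:snelmrau {P}; 9:florpfiap {R}.
If word 1 were C, no tagging could satisfy rule 4; so word 1 is R.
If word 2 were P, no tagging could satisfy rule 3; so word 2 is R.
If word 3 were P, no tagging could satisfy rule 3; so word 3 is C.
If word 4 were A, no tagging could satisfy rule 1; so word 4 is R.
If word 5 were C, no tagging could satisfy rule 4; so word 5 is R.
The unique satisfying tagging is: R R C R R C R P R.
Checking: rule 1 ✓; rule 2 ✓; rule 3 ✓; rule 4 ✓; rule 5 ✓.

R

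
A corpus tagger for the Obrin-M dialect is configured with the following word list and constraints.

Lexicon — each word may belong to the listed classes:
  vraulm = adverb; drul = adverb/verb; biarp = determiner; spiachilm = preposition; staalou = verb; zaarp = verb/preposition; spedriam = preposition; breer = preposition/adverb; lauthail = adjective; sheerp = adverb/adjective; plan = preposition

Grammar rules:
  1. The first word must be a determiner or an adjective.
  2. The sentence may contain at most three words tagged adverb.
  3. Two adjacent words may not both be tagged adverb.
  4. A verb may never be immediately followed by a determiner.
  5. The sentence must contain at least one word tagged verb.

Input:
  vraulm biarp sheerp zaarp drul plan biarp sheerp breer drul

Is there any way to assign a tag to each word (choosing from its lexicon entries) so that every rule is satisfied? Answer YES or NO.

Candidates per position — 1:vraulm {adverb}; 2:biarp {determiner}; 3:sheerp {adverb,adjective}; 4:zaarp {verb,preposition}; 5:drul {adverb,verb}; 6:plan {preposition}; 7:biarp {determiner}; 8:sheerp {adverb,adjective}; 9:breer {preposition,adverb}; 10:drul {adverb,verb}.
Rule 1 cannot be satisfied by any choice of tags from the lexicon.
So there is no consistent tagging.

NO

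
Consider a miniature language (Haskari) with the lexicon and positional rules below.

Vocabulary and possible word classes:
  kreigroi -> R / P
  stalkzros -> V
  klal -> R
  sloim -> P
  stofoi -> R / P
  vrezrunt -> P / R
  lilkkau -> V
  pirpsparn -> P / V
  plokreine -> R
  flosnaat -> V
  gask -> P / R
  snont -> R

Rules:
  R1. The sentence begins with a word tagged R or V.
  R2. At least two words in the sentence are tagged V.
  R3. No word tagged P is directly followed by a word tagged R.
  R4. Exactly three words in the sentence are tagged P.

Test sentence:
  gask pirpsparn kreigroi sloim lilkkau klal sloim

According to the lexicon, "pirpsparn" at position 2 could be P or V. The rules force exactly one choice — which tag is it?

Candidates per position — 1:gask {P,R}; 2:pirpsparn {P,V}; 3:kreigroi {R,P}; 4:sloim {P}; 5:lilkkau {V}; 6:klal {R}; 7:sloim {P}.
Word 1 cannot be P — rule 1 would then fail for every completion. It is R.
Word 2 cannot be P — rule 2 would then fail for every completion. It is V.
Word 3 cannot be R — rule 4 would then fail for every completion. It is P.
That leaves exactly one tagging: R V P P V R P.
Verifying each rule — rule 1 holds; rule 2 holds; rule 3 holds; rule 4 holds.

V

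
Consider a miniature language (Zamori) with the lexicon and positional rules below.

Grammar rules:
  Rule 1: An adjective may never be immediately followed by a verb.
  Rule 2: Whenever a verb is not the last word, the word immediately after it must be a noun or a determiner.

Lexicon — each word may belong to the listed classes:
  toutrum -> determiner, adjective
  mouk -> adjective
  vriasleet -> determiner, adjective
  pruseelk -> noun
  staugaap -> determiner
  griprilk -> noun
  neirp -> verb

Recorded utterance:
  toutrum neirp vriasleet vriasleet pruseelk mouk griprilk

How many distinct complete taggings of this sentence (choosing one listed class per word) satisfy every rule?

Candidates per position — 1:toutrum {determiner,adjective}; 2:neirp {verb}; 3:vriasleet {determiner,adjective}; 4:vriasleet {determiner,adjective}; 5:pruseelk {noun}; 6:mouk {adjective}; 7:griprilk {noun}.
There are 8 candidate sequences in total.
The sequences that satisfy every rule: determiner verb determiner determiner noun adjective noun; determiner verb determiner adjective noun adjective noun.
Count = 2.

2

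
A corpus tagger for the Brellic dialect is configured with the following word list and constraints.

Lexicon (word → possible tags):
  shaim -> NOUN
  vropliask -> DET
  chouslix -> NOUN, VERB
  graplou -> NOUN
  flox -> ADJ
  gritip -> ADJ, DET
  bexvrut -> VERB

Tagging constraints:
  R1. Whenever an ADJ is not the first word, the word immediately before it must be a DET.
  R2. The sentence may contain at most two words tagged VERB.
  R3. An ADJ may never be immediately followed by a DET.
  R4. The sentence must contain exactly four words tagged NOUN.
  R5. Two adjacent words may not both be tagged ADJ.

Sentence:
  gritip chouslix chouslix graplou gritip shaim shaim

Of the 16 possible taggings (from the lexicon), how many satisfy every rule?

4

Candidates per position — 1:gritip {ADJ,DET}; 2:chouslix {NOUN,VERB}; 3:chouslix {NOUN,VERB}; 4:graplou {NOUN}; 5:gritip {ADJ,DET}; 6:shaim {NOUN}; 7:shaim {NOUN}.
There are 16 candidate sequences in total.
The sequences that satisfy every rule: ADJ NOUN VERB NOUN DET NOUN NOUN; ADJ VERB NOUN NOUN DET NOUN NOUN; DET NOUN VERB NOUN DET NOUN NOUN; DET VERB NOUN NOUN DET NOUN NOUN.
Count = 4.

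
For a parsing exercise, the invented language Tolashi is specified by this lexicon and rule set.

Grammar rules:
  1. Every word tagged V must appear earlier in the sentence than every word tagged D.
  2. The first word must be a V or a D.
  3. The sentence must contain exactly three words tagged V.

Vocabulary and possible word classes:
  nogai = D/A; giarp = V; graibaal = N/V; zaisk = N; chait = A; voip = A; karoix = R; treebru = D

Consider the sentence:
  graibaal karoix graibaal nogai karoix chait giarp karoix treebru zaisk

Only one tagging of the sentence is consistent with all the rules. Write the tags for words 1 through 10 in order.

V R V A R A V R D N

Candidates per position — 1:graibaal {N,V}; 2:karoix {R}; 3:graibaal {N,V}; 4:nogai {D,A}; 5:karoix {R}; 6:chait {A}; 7:giarp {V}; 8:karoix {R}; 9:treebru {D}; 10:zaisk {N}.
Position 1: N is ruled out by rule 2; that leaves V.
Position 3: N is ruled out by rule 3; that leaves V.
Position 4: D is ruled out by rule 1; that leaves A.
So the tagging must be: V R V A R A V R D N.
Rule-by-rule: rule 1 ok; rule 2 ok; rule 3 ok.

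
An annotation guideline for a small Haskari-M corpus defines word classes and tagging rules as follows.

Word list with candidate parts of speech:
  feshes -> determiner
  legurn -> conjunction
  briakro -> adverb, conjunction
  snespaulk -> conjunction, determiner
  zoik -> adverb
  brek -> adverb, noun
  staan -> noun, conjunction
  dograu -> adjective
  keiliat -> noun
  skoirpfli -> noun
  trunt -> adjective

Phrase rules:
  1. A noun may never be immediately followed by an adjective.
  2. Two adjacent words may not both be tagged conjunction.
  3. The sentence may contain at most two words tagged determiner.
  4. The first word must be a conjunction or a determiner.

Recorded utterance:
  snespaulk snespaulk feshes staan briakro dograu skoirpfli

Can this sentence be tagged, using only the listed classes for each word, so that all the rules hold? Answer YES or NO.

Candidates per position — 1:snespaulk {conjunction,determiner}; 2:snespaulk {conjunction,determiner}; 3:feshes {determiner}; 4:staan {noun,conjunction}; 5:briakro {adverb,conjunction}; 6:dograu {adjective}; 7:skoirpfli {noun}.
One satisfying assignment: conjunction determiner determiner noun conjunction adjective noun.
Rule-by-rule: rule 1 satisfied; rule 2 satisfied; rule 3 satisfied; rule 4 satisfied.

YES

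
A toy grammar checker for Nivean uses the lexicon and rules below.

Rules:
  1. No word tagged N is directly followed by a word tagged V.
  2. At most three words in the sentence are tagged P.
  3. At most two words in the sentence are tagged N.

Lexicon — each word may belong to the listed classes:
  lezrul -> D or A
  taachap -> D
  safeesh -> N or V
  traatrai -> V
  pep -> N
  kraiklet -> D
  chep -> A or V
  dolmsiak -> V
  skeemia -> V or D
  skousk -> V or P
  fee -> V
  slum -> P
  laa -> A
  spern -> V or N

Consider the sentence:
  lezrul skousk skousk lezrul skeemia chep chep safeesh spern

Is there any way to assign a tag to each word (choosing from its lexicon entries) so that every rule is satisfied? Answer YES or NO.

YES

Candidates per position — 1:lezrul {D,A}; 2:skousk {V,P}; 3:skousk {V,P}; 4:lezrul {D,A}; 5:skeemia {V,D}; 6:chep {A,V}; 7:chep {A,V}; 8:safeesh {N,V}; 9:spern {V,N}.
One satisfying assignment: A P P D V A V V V.
Rule-by-rule: rule 1 holds; rule 2 holds; rule 3 holds.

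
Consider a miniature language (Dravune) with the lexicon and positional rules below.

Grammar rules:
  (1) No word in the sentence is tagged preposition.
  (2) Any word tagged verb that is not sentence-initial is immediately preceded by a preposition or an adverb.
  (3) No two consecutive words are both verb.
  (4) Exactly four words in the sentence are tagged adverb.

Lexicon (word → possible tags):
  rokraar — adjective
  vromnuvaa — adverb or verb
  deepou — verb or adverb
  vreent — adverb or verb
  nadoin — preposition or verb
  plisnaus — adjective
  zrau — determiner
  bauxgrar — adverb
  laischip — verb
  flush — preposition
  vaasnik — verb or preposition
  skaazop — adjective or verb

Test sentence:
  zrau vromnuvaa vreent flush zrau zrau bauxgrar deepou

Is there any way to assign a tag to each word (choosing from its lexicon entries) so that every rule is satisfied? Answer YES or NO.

NO

Candidates per position — 1:zrau {determiner}; 2:vromnuvaa {adverb,verb}; 3:vreent {adverb,verb}; 4:flush {preposition}; 5:zrau {determiner}; 6:zrau {determiner}; 7:bauxgrar {adverb}; 8:deepou {verb,adverb}.
Rule 1 cannot be satisfied by any choice of tags from the lexicon.
So there is no consistent tagging.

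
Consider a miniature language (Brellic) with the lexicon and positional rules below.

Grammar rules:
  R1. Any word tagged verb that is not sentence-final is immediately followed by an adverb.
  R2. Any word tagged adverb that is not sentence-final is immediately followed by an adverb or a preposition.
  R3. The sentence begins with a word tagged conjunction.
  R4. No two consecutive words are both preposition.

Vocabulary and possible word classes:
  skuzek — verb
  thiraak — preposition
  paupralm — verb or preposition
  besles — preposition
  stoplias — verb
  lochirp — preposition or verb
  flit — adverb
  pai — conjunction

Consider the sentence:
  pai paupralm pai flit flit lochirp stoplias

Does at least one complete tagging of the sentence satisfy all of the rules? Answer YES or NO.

Candidates per position — 1:pai {conjunction}; 2:paupralm {verb,preposition}; 3:pai {conjunction}; 4:flit {adverb}; 5:flit {adverb}; 6:lochirp {preposition,verb}; 7:stoplias {verb}.
One satisfying assignment: conjunction preposition conjunction adverb adverb preposition verb.
Check: rule 1 ok; rule 2 ok; rule 3 ok; rule 4 ok.

YES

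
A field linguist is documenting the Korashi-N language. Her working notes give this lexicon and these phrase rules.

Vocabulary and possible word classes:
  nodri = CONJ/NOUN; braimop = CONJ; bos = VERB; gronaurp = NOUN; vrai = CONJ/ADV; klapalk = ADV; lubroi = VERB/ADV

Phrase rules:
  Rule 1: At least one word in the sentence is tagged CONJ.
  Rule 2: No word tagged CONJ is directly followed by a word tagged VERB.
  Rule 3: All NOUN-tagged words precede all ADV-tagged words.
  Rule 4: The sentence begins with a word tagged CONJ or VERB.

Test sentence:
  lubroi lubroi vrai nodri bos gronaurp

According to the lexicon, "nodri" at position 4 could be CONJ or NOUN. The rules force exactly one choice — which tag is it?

NOUN

Candidates per position — 1:lubroi {VERB,ADV}; 2:lubroi {VERB,ADV}; 3:vrai {CONJ,ADV}; 4:nodri {CONJ,NOUN}; 5:bos {VERB}; 6:gronaurp {NOUN}.
At position 1, choosing ADV makes rule 3 impossible to satisfy; hence VERB.
At position 2, choosing ADV makes rule 3 impossible to satisfy; hence VERB.
At position 3, choosing ADV makes rule 3 impossible to satisfy; hence CONJ.
At position 4, choosing CONJ makes rule 2 impossible to satisfy; hence NOUN.
That leaves exactly one tagging: VERB VERB CONJ NOUN VERB NOUN.
Check: rule 1 ✓; rule 2 ✓; rule 3 ✓; rule 4 ✓.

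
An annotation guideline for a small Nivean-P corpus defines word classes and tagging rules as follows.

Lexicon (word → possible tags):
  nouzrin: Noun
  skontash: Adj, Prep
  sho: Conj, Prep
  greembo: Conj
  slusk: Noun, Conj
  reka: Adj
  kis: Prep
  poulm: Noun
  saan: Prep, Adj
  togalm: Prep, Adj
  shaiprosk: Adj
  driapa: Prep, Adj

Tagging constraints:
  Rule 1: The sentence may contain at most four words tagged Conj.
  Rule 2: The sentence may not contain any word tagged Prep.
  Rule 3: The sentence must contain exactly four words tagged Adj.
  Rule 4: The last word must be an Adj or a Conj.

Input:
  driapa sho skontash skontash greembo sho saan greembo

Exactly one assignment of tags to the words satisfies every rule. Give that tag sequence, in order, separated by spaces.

Adj Conj Adj Adj Conj Conj Adj Conj

Candidates per position — 1:driapa {Prep,Adj}; 2:sho {Conj,Prep}; 3:skontash {Adj,Prep}; 4:skontash {Adj,Prep}; 5:greembo {Conj}; 6:sho {Conj,Prep}; 7:saan {Prep,Adj}; 8:greembo {Conj}.
Word 1 cannot be Prep — rule 2 would then fail for every completion. It is Adj.
Word 2 cannot be Prep — rule 2 would then fail for every completion. It is Conj.
Word 3 cannot be Prep — rule 2 would then fail for every completion. It is Adj.
Word 4 cannot be Prep — rule 2 would then fail for every completion. It is Adj.
Word 6 cannot be Prep — rule 2 would then fail for every completion. It is Conj.
Word 7 cannot be Prep — rule 2 would then fail for every completion. It is Adj.
So the tagging must be: Adj Conj Adj Adj Conj Conj Adj Conj.
Check: rule 1 ✓; rule 2 ✓; rule 3 ✓; rule 4 ✓.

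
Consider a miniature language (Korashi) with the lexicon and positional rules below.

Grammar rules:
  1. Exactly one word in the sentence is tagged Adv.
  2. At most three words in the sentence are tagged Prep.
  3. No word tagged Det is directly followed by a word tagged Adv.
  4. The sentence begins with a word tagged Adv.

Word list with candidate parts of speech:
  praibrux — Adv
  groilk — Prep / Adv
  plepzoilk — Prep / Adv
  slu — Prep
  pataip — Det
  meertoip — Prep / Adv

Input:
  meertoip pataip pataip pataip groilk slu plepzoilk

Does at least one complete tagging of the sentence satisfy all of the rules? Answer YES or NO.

YES

Candidates per position — 1:meertoip {Prep,Adv}; 2:pataip {Det}; 3:pataip {Det}; 4:pataip {Det}; 5:groilk {Prep,Adv}; 6:slu {Prep}; 7:plepzoilk {Prep,Adv}.
One satisfying assignment: Adv Det Det Det Prep Prep Prep.
Check: rule 1 ✓; rule 2 ✓; rule 3 ✓; rule 4 ✓.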